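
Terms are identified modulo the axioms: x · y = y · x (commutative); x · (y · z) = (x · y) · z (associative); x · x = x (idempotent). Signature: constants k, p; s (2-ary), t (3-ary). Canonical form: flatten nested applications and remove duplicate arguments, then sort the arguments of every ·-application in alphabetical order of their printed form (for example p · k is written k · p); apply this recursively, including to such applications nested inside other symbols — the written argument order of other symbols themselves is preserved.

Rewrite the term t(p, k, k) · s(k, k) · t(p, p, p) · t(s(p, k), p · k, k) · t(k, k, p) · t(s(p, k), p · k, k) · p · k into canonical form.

Simplify inside:  t(s(p, k), p · k, k)  →  t(s(p, k), k · p, k)
Inside:  t(s(p, k), p · k, k)  →  t(s(p, k), k · p, k)
Idempotence:  drop duplicate t(s(p, k), k · p, k)
Sort:  k · p · s(k, k) · t(k, k, p) · t(p, k, k) · t(p, p, p) · t(s(p, k), k · p, k)

Answer: k · p · s(k, k) · t(k, k, p) · t(p, k, k) · t(p, p, p) · t(s(p, k), k · p, k)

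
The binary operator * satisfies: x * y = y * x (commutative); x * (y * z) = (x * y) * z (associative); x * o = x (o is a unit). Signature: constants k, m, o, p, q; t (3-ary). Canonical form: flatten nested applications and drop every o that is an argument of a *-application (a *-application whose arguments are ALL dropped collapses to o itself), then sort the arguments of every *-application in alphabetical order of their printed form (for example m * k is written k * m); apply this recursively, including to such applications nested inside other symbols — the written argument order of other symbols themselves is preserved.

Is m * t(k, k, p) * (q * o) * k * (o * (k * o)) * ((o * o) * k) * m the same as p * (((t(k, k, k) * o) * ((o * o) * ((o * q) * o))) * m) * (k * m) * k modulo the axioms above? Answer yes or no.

Left:  m * t(k, k, p) * (q * o) * k * (o * (k * o)) * ((o * o) * k) * m
  Merge nested applications:  m * t(k, k, p) * q * o * k * o * k * o * o * o * k * m
  Units out:  drop o (×5)
  Sort arguments:  k * k * k * m * m * q * t(k, k, p)
Right:  p * (((t(k, k, k) * o) * ((o * o) * ((o * q) * o))) * m) * (k * m) * k
  Merge nested applications:  p * t(k, k, k) * o * o * o * o * q * o * m * k * m * k
  Unit:  drop o (×5)
  Sort arguments:  k * k * m * m * p * q * t(k, k, k)

Answer: no — k * k * k * m * m * q * t(k, k, p) vs k * k * m * m * p * q * t(k, k, k)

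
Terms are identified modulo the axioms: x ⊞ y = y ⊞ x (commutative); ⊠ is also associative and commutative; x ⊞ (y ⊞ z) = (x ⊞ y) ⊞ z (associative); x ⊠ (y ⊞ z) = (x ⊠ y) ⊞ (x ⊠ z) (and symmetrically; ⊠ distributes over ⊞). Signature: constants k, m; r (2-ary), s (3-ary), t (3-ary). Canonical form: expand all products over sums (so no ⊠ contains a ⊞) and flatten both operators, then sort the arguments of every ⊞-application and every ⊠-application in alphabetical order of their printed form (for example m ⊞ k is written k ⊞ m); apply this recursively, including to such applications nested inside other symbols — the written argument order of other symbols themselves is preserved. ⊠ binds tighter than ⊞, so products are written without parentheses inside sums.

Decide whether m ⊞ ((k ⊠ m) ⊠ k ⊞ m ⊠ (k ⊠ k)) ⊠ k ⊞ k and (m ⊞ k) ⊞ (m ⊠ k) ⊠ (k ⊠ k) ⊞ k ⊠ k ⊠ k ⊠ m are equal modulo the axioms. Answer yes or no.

Answer: yes — both canonical forms are k ⊞ k ⊠ k ⊠ k ⊠ m ⊞ k ⊠ k ⊠ k ⊠ m ⊞ m

Derivation:
Left:  m ⊞ ((k ⊠ m) ⊠ k ⊞ m ⊠ (k ⊠ k)) ⊠ k ⊞ k
  Distribute:  m ⊞ k ⊠ k ⊠ k ⊠ m ⊞ k ⊠ k ⊠ k ⊠ m ⊞ k
  Sort arguments:  k ⊞ k ⊠ k ⊠ k ⊠ m ⊞ k ⊠ k ⊠ k ⊠ m ⊞ m
Right:  (m ⊞ k) ⊞ (m ⊠ k) ⊠ (k ⊠ k) ⊞ k ⊠ k ⊠ k ⊠ m
  Merge nested applications:  m ⊞ k ⊞ k ⊠ k ⊠ k ⊠ m ⊞ k ⊠ k ⊠ k ⊠ m
  Order the arguments:  k ⊞ k ⊠ k ⊠ k ⊠ m ⊞ k ⊠ k ⊠ k ⊠ m ⊞ m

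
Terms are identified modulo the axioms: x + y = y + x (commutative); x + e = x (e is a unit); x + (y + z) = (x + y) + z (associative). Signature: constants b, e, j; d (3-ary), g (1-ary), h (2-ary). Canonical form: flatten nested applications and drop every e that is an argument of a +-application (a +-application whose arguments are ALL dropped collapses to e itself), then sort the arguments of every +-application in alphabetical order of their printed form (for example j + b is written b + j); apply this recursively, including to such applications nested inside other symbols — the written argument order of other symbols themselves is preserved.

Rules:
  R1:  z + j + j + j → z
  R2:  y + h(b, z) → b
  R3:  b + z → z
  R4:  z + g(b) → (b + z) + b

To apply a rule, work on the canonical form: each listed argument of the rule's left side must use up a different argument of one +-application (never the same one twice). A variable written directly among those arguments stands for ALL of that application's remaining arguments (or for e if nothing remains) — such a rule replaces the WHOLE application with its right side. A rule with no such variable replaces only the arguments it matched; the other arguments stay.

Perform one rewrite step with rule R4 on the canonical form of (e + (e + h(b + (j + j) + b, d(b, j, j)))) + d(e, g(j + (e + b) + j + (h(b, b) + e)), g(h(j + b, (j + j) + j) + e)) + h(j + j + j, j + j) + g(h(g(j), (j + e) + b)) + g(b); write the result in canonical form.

Answer: b + b + d(e, g(b + h(b, b) + j + j), g(h(b + j, j + j + j))) + g(h(g(j), b + j)) + h(b + b + j + j, d(b, j, j)) + h(j + j + j, j + j)

Derivation:
Canonical form:  d(e, g(b + h(b, b) + j + j), g(h(b + j, j + j + j))) + g(b) + g(h(g(j), b + j)) + h(b + b + j + j, d(b, j, j)) + h(j + j + j, j + j)
Apply R4:  consuming g(b);  z := d(e, g(b + h(b, b) + j + j), g(h(b + j, j + j + j))) + g(h(g(j), b + j)) + h(b + b + j + j, d(b, j, j)) + h(j + j + j, j + j)
Every leftover argument binds to the variable; the entire application is replaced.
Giving:  b + b + d(e, g(b + h(b, b) + j + j), g(h(b + j, j + j + j))) + g(h(g(j), b + j)) + h(b + b + j + j, d(b, j, j)) + h(j + j + j, j + j)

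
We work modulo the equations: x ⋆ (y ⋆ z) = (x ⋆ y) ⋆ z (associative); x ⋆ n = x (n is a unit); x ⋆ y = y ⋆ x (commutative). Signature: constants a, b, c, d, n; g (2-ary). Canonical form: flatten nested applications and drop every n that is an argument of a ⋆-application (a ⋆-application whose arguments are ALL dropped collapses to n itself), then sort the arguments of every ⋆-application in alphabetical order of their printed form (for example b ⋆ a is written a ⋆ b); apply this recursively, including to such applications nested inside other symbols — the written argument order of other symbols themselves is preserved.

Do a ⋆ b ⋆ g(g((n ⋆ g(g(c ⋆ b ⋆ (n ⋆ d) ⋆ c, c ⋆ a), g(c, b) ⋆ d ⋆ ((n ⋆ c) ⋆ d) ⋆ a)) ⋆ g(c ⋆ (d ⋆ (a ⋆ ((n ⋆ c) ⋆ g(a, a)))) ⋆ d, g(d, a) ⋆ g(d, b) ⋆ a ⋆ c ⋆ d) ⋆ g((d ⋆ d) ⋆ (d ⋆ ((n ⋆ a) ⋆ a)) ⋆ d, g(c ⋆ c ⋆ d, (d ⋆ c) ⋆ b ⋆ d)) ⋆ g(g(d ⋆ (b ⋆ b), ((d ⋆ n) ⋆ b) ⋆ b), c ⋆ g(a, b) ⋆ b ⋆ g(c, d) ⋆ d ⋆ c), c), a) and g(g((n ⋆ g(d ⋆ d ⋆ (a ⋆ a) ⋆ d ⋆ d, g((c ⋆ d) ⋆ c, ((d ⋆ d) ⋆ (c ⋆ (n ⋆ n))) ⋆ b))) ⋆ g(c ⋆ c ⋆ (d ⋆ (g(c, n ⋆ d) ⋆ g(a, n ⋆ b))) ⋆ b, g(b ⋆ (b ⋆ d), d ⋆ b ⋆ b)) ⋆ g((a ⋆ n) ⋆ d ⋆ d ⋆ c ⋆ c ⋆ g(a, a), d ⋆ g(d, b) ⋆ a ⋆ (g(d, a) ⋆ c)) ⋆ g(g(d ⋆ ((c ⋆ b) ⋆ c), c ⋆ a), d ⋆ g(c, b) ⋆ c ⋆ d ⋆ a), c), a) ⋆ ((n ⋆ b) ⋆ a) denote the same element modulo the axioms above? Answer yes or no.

Answer: no — a ⋆ b ⋆ g(g(g(a ⋆ a ⋆ d ⋆ d ⋆ d ⋆ d, g(c ⋆ c ⋆ d, b ⋆ c ⋆ d ⋆ d)) ⋆ g(a ⋆ c ⋆ c ⋆ d ⋆ d ⋆ g(a, a), a ⋆ c ⋆ d ⋆ g(d, a) ⋆ g(d, b)) ⋆ g(g(b ⋆ b ⋆ d, b ⋆ b ⋆ d), b ⋆ c ⋆ c ⋆ d ⋆ g(a, b) ⋆ g(c, d)) ⋆ g(g(b ⋆ c ⋆ c ⋆ d, a ⋆ c), a ⋆ c ⋆ d ⋆ d ⋆ g(c, b)), c), a) vs a ⋆ b ⋆ g(g(g(a ⋆ a ⋆ d ⋆ d ⋆ d ⋆ d, g(c ⋆ c ⋆ d, b ⋆ c ⋆ d ⋆ d)) ⋆ g(a ⋆ c ⋆ c ⋆ d ⋆ d ⋆ g(a, a), a ⋆ c ⋆ d ⋆ g(d, a) ⋆ g(d, b)) ⋆ g(b ⋆ c ⋆ c ⋆ d ⋆ g(a, b) ⋆ g(c, d), g(b ⋆ b ⋆ d, b ⋆ b ⋆ d)) ⋆ g(g(b ⋆ c ⋆ c ⋆ d, a ⋆ c), a ⋆ c ⋆ d ⋆ d ⋆ g(c, b)), c), a)

Derivation:
Left:  a ⋆ b ⋆ g(g((n ⋆ g(g(c ⋆ b ⋆ (n ⋆ d) ⋆ c, c ⋆ a), g(c, b) ⋆ d ⋆ ((n ⋆ c) ⋆ d) ⋆ a)) ⋆ g(c ⋆ (d ⋆ (a ⋆ ((n ⋆ c) ⋆ g(a, a)))) ⋆ d, g(d, a) ⋆ g(d, b) ⋆ a ⋆ c ⋆ d) ⋆ g((d ⋆ d) ⋆ (d ⋆ ((n ⋆ a) ⋆ a)) ⋆ d, g(c ⋆ c ⋆ d, (d ⋆ c) ⋆ b ⋆ d)) ⋆ g(g(d ⋆ (b ⋆ b), ((d ⋆ n) ⋆ b) ⋆ b), c ⋆ g(a, b) ⋆ b ⋆ g(c, d) ⋆ d ⋆ c), c), a)
  Inside:  g(g((n ⋆ g(g(c ⋆ b ⋆ (n ⋆ d) ⋆ c, c ⋆ a), g(c, b) ⋆ d ⋆ ((n ⋆ c) ⋆ d) ⋆ a)) ⋆ g(c ⋆ (d ⋆ (a ⋆ ((n ⋆ c) ⋆ g(a, a)))) ⋆ d, g(d, a) ⋆ g(d, b) ⋆ a ⋆ c ⋆ d) ⋆ g((d ⋆ d) ⋆ (d ⋆ ((n ⋆ a) ⋆ a)) ⋆ d, g(c ⋆ c ⋆ d, (d ⋆ c) ⋆ b ⋆ d)) ⋆ g(g(d ⋆ (b ⋆ b), ((d ⋆ n) ⋆ b) ⋆ b), c ⋆ g(a, b) ⋆ b ⋆ g(c, d) ⋆ d ⋆ c), c), a)  →  g(g(g(a ⋆ a ⋆ d ⋆ d ⋆ d ⋆ d, g(c ⋆ c ⋆ d, b ⋆ c ⋆ d ⋆ d)) ⋆ g(a ⋆ c ⋆ c ⋆ d ⋆ d ⋆ g(a, a), a ⋆ c ⋆ d ⋆ g(d, a) ⋆ g(d, b)) ⋆ g(g(b ⋆ b ⋆ d, b ⋆ b ⋆ d), b ⋆ c ⋆ c ⋆ d ⋆ g(a, b) ⋆ g(c, d)) ⋆ g(g(b ⋆ c ⋆ c ⋆ d, a ⋆ c), a ⋆ c ⋆ d ⋆ d ⋆ g(c, b)), c), a)
  Order the arguments:  a ⋆ b ⋆ g(g(g(a ⋆ a ⋆ d ⋆ d ⋆ d ⋆ d, g(c ⋆ c ⋆ d, b ⋆ c ⋆ d ⋆ d)) ⋆ g(a ⋆ c ⋆ c ⋆ d ⋆ d ⋆ g(a, a), a ⋆ c ⋆ d ⋆ g(d, a) ⋆ g(d, b)) ⋆ g(g(b ⋆ b ⋆ d, b ⋆ b ⋆ d), b ⋆ c ⋆ c ⋆ d ⋆ g(a, b) ⋆ g(c, d)) ⋆ g(g(b ⋆ c ⋆ c ⋆ d, a ⋆ c), a ⋆ c ⋆ d ⋆ d ⋆ g(c, b)), c), a)
Right:  g(g((n ⋆ g(d ⋆ d ⋆ (a ⋆ a) ⋆ d ⋆ d, g((c ⋆ d) ⋆ c, ((d ⋆ d) ⋆ (c ⋆ (n ⋆ n))) ⋆ b))) ⋆ g(c ⋆ c ⋆ (d ⋆ (g(c, n ⋆ d) ⋆ g(a, n ⋆ b))) ⋆ b, g(b ⋆ (b ⋆ d), d ⋆ b ⋆ b)) ⋆ g((a ⋆ n) ⋆ d ⋆ d ⋆ c ⋆ c ⋆ g(a, a), d ⋆ g(d, b) ⋆ a ⋆ (g(d, a) ⋆ c)) ⋆ g(g(d ⋆ ((c ⋆ b) ⋆ c), c ⋆ a), d ⋆ g(c, b) ⋆ c ⋆ d ⋆ a), c), a) ⋆ ((n ⋆ b) ⋆ a)
  Un-nest:  g(g((n ⋆ g(d ⋆ d ⋆ (a ⋆ a) ⋆ d ⋆ d, g((c ⋆ d) ⋆ c, ((d ⋆ d) ⋆ (c ⋆ (n ⋆ n))) ⋆ b))) ⋆ g(c ⋆ c ⋆ (d ⋆ (g(c, n ⋆ d) ⋆ g(a, n ⋆ b))) ⋆ b, g(b ⋆ (b ⋆ d), d ⋆ b ⋆ b)) ⋆ g((a ⋆ n) ⋆ d ⋆ d ⋆ c ⋆ c ⋆ g(a, a), d ⋆ g(d, b) ⋆ a ⋆ (g(d, a) ⋆ c)) ⋆ g(g(d ⋆ ((c ⋆ b) ⋆ c), c ⋆ a), d ⋆ g(c, b) ⋆ c ⋆ d ⋆ a), c), a) ⋆ n ⋆ b ⋆ a
  Simplify inside:  g(g((n ⋆ g(d ⋆ d ⋆ (a ⋆ a) ⋆ d ⋆ d, g((c ⋆ d) ⋆ c, ((d ⋆ d) ⋆ (c ⋆ (n ⋆ n))) ⋆ b))) ⋆ g(c ⋆ c ⋆ (d ⋆ (g(c, n ⋆ d) ⋆ g(a, n ⋆ b))) ⋆ b, g(b ⋆ (b ⋆ d), d ⋆ b ⋆ b)) ⋆ g((a ⋆ n) ⋆ d ⋆ d ⋆ c ⋆ c ⋆ g(a, a), d ⋆ g(d, b) ⋆ a ⋆ (g(d, a) ⋆ c)) ⋆ g(g(d ⋆ ((c ⋆ b) ⋆ c), c ⋆ a), d ⋆ g(c, b) ⋆ c ⋆ d ⋆ a), c), a)  →  g(g(g(a ⋆ a ⋆ d ⋆ d ⋆ d ⋆ d, g(c ⋆ c ⋆ d, b ⋆ c ⋆ d ⋆ d)) ⋆ g(a ⋆ c ⋆ c ⋆ d ⋆ d ⋆ g(a, a), a ⋆ c ⋆ d ⋆ g(d, a) ⋆ g(d, b)) ⋆ g(b ⋆ c ⋆ c ⋆ d ⋆ g(a, b) ⋆ g(c, d), g(b ⋆ b ⋆ d, b ⋆ b ⋆ d)) ⋆ g(g(b ⋆ c ⋆ c ⋆ d, a ⋆ c), a ⋆ c ⋆ d ⋆ d ⋆ g(c, b)), c), a)
  Drop the unit:  drop n
  Sort:  a ⋆ b ⋆ g(g(g(a ⋆ a ⋆ d ⋆ d ⋆ d ⋆ d, g(c ⋆ c ⋆ d, b ⋆ c ⋆ d ⋆ d)) ⋆ g(a ⋆ c ⋆ c ⋆ d ⋆ d ⋆ g(a, a), a ⋆ c ⋆ d ⋆ g(d, a) ⋆ g(d, b)) ⋆ g(b ⋆ c ⋆ c ⋆ d ⋆ g(a, b) ⋆ g(c, d), g(b ⋆ b ⋆ d, b ⋆ b ⋆ d)) ⋆ g(g(b ⋆ c ⋆ c ⋆ d, a ⋆ c), a ⋆ c ⋆ d ⋆ d ⋆ g(c, b)), c), a)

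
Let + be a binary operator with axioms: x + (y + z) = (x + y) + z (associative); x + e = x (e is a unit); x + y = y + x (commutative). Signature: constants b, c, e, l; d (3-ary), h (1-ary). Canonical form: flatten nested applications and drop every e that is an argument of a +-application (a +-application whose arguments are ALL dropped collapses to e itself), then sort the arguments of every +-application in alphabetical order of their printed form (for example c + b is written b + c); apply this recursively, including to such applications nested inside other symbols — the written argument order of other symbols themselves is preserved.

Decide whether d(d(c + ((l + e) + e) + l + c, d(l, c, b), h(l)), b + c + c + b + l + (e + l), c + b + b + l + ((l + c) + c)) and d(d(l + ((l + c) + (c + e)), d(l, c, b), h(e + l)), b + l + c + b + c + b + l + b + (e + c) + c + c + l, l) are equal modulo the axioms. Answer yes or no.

Answer: no — d(d(c + c + l + l, d(l, c, b), h(l)), b + b + c + c + l + l, b + b + c + c + c + l + l) vs d(d(c + c + l + l, d(l, c, b), h(l)), b + b + b + b + c + c + c + c + c + l + l + l, l)

Derivation:
Left:  d(d(c + ((l + e) + e) + l + c, d(l, c, b), h(l)), b + c + c + b + l + (e + l), c + b + b + l + ((l + c) + c))
  Work inside:  c + b + b + l + ((l + c) + c)
  Merge nested applications:  c + b + b + l + l + c + c
  Sort arguments:  b + b + c + c + c + l + l
  Rebuild:  d(d(c + c + l + l, d(l, c, b), h(l)), b + b + c + c + l + l, b + b + c + c + c + l + l)
Right:  d(d(l + ((l + c) + (c + e)), d(l, c, b), h(e + l)), b + l + c + b + c + b + l + b + (e + c) + c + c + l, l)
  Focus inside:  b + l + c + b + c + b + l + b + (e + c) + c + c + l
  Un-nest:  b + l + c + b + c + b + l + b + e + c + c + c + l
  Units out:  drop e
  Sort arguments:  b + b + b + b + c + c + c + c + c + l + l + l
  Reassemble:  d(d(c + c + l + l, d(l, c, b), h(l)), b + b + b + b + c + c + c + c + c + l + l + l, l)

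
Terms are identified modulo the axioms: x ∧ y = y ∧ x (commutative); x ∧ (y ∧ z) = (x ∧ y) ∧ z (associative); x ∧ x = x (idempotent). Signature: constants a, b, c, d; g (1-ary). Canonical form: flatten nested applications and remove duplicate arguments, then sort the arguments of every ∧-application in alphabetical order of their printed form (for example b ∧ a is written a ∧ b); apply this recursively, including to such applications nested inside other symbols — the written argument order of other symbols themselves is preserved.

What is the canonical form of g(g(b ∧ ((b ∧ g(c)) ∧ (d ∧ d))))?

Descend into:  b ∧ ((b ∧ g(c)) ∧ (d ∧ d))
Flatten:  b ∧ b ∧ g(c) ∧ d ∧ d
Drop duplicates:  drop duplicate b, d
Sort arguments:  b ∧ d ∧ g(c)
Put back:  g(g(b ∧ d ∧ g(c)))

Answer: g(g(b ∧ d ∧ g(c)))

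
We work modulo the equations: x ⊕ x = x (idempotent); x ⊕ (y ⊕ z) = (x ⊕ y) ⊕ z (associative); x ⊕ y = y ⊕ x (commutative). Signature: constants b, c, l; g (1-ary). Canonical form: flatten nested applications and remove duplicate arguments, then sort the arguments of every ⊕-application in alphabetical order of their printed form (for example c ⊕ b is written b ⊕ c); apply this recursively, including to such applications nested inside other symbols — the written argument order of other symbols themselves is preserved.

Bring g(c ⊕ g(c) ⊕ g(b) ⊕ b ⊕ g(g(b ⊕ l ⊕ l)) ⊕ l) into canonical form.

Descend into:  c ⊕ g(c) ⊕ g(b) ⊕ b ⊕ g(g(b ⊕ l ⊕ l)) ⊕ l
Simplify inside:  g(g(b ⊕ l ⊕ l))  →  g(g(b ⊕ l))
Sort arguments:  b ⊕ c ⊕ g(b) ⊕ g(c) ⊕ g(g(b ⊕ l)) ⊕ l
Put back:  g(b ⊕ c ⊕ g(b) ⊕ g(c) ⊕ g(g(b ⊕ l)) ⊕ l)

Answer: g(b ⊕ c ⊕ g(b) ⊕ g(c) ⊕ g(g(b ⊕ l)) ⊕ l)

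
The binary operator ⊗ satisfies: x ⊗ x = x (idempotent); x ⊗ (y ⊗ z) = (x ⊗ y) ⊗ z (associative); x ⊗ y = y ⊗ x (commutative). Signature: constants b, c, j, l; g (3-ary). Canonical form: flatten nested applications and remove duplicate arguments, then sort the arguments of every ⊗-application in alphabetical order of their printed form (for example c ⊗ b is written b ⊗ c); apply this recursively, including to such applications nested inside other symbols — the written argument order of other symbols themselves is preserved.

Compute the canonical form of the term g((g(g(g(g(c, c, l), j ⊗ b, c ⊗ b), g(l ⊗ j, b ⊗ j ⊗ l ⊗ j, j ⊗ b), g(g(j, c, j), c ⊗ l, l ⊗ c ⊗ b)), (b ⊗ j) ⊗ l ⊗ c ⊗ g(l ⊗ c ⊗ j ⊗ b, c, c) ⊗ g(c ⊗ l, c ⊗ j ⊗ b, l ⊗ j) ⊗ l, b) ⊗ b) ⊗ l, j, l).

Answer: g(b ⊗ g(g(g(g(c, c, l), b ⊗ j, b ⊗ c), g(j ⊗ l, b ⊗ j ⊗ l, b ⊗ j), g(g(j, c, j), c ⊗ l, b ⊗ c ⊗ l)), b ⊗ c ⊗ g(b ⊗ c ⊗ j ⊗ l, c, c) ⊗ g(c ⊗ l, b ⊗ c ⊗ j, j ⊗ l) ⊗ j ⊗ l, b) ⊗ l, j, l)

Derivation:
Work inside:  (g(g(g(g(c, c, l), j ⊗ b, c ⊗ b), g(l ⊗ j, b ⊗ j ⊗ l ⊗ j, j ⊗ b), g(g(j, c, j), c ⊗ l, l ⊗ c ⊗ b)), (b ⊗ j) ⊗ l ⊗ c ⊗ g(l ⊗ c ⊗ j ⊗ b, c, c) ⊗ g(c ⊗ l, c ⊗ j ⊗ b, l ⊗ j) ⊗ l, b) ⊗ b) ⊗ l
Flatten:  g(g(g(g(c, c, l), j ⊗ b, c ⊗ b), g(l ⊗ j, b ⊗ j ⊗ l ⊗ j, j ⊗ b), g(g(j, c, j), c ⊗ l, l ⊗ c ⊗ b)), (b ⊗ j) ⊗ l ⊗ c ⊗ g(l ⊗ c ⊗ j ⊗ b, c, c) ⊗ g(c ⊗ l, c ⊗ j ⊗ b, l ⊗ j) ⊗ l, b) ⊗ b ⊗ l
Simplify inside:  g(g(g(g(c, c, l), j ⊗ b, c ⊗ b), g(l ⊗ j, b ⊗ j ⊗ l ⊗ j, j ⊗ b), g(g(j, c, j), c ⊗ l, l ⊗ c ⊗ b)), (b ⊗ j) ⊗ l ⊗ c ⊗ g(l ⊗ c ⊗ j ⊗ b, c, c) ⊗ g(c ⊗ l, c ⊗ j ⊗ b, l ⊗ j) ⊗ l, b)  →  g(g(g(g(c, c, l), b ⊗ j, b ⊗ c), g(j ⊗ l, b ⊗ j ⊗ l, b ⊗ j), g(g(j, c, j), c ⊗ l, b ⊗ c ⊗ l)), b ⊗ c ⊗ g(b ⊗ c ⊗ j ⊗ l, c, c) ⊗ g(c ⊗ l, b ⊗ c ⊗ j, j ⊗ l) ⊗ j ⊗ l, b)
Sort arguments:  b ⊗ g(g(g(g(c, c, l), b ⊗ j, b ⊗ c), g(j ⊗ l, b ⊗ j ⊗ l, b ⊗ j), g(g(j, c, j), c ⊗ l, b ⊗ c ⊗ l)), b ⊗ c ⊗ g(b ⊗ c ⊗ j ⊗ l, c, c) ⊗ g(c ⊗ l, b ⊗ c ⊗ j, j ⊗ l) ⊗ j ⊗ l, b) ⊗ l
Rebuild:  g(b ⊗ g(g(g(g(c, c, l), b ⊗ j, b ⊗ c), g(j ⊗ l, b ⊗ j ⊗ l, b ⊗ j), g(g(j, c, j), c ⊗ l, b ⊗ c ⊗ l)), b ⊗ c ⊗ g(b ⊗ c ⊗ j ⊗ l, c, c) ⊗ g(c ⊗ l, b ⊗ c ⊗ j, j ⊗ l) ⊗ j ⊗ l, b) ⊗ l, j, l)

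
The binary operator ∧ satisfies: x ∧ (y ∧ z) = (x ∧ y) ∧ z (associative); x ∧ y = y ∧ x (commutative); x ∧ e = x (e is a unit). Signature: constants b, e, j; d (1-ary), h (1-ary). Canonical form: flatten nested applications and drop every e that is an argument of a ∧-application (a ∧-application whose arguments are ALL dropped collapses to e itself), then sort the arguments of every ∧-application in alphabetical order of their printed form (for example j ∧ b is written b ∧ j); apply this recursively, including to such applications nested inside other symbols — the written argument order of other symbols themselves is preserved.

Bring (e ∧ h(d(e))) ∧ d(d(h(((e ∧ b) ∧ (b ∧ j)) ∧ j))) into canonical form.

Answer: d(d(h(b ∧ b ∧ j ∧ j))) ∧ h(d(e))

Derivation:
Flatten:  e ∧ h(d(e)) ∧ d(d(h(((e ∧ b) ∧ (b ∧ j)) ∧ j)))
Simplify inside:  d(d(h(((e ∧ b) ∧ (b ∧ j)) ∧ j)))  →  d(d(h(b ∧ b ∧ j ∧ j)))
Drop the unit:  drop e
Sort:  d(d(h(b ∧ b ∧ j ∧ j))) ∧ h(d(e))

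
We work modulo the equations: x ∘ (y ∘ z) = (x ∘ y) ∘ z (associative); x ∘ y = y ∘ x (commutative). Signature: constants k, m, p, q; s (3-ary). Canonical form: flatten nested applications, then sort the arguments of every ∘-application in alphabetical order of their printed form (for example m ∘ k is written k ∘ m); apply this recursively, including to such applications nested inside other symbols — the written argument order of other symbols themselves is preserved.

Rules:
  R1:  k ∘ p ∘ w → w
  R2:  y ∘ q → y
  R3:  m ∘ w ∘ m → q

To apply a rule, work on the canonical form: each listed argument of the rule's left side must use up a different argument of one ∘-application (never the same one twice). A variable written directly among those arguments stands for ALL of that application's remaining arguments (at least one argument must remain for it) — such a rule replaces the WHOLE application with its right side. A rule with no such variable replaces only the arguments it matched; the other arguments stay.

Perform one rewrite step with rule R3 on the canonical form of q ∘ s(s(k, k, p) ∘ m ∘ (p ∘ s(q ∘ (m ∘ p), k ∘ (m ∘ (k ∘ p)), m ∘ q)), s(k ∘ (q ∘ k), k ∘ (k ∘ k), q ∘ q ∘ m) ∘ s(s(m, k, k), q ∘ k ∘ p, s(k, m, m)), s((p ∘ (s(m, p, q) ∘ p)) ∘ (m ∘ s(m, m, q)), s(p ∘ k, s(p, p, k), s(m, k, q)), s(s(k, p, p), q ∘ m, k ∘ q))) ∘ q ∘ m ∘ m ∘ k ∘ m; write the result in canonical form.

Canonical form:  k ∘ m ∘ m ∘ m ∘ q ∘ q ∘ s(m ∘ p ∘ s(k, k, p) ∘ s(m ∘ p ∘ q, k ∘ k ∘ m ∘ p, m ∘ q), s(k ∘ k ∘ q, k ∘ k ∘ k, m ∘ q ∘ q) ∘ s(s(m, k, k), k ∘ p ∘ q, s(k, m, m)), s(m ∘ p ∘ p ∘ s(m, m, q) ∘ s(m, p, q), s(k ∘ p, s(p, p, k), s(m, k, q)), s(s(k, p, p), m ∘ q, k ∘ q)))
Match R3:  consume m, m;  w := k ∘ m ∘ q ∘ q ∘ s(m ∘ p ∘ s(k, k, p) ∘ s(m ∘ p ∘ q, k ∘ k ∘ m ∘ p, m ∘ q), s(k ∘ k ∘ q, k ∘ k ∘ k, m ∘ q ∘ q) ∘ s(s(m, k, k), k ∘ p ∘ q, s(k, m, m)), s(m ∘ p ∘ p ∘ s(m, m, q) ∘ s(m, p, q), s(k ∘ p, s(p, p, k), s(m, k, q)), s(s(k, p, p), m ∘ q, k ∘ q)))
Every leftover argument binds to the variable; the entire application is replaced.
Result:  q

Answer: q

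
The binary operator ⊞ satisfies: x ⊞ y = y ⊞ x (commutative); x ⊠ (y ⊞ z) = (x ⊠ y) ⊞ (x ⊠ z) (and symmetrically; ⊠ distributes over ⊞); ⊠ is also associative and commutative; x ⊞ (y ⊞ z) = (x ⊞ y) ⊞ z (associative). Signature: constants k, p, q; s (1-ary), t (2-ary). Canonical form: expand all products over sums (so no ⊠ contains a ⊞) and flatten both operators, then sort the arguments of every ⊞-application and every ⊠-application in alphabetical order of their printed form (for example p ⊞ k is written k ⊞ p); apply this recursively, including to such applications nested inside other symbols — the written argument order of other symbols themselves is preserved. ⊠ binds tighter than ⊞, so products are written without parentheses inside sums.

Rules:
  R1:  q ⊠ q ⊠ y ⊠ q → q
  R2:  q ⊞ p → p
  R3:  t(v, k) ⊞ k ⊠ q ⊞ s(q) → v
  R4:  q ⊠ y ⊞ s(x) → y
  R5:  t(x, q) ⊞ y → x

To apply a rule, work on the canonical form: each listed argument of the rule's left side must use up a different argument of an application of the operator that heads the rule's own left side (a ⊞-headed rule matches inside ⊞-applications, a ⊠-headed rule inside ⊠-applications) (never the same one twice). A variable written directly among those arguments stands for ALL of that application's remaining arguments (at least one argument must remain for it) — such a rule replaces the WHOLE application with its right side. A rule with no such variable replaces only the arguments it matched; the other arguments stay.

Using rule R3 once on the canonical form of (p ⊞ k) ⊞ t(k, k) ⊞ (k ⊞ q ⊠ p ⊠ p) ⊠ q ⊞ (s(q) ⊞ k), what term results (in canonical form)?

Canonical form:  k ⊞ k ⊞ k ⊠ q ⊞ p ⊞ p ⊠ p ⊠ q ⊠ q ⊞ s(q) ⊞ t(k, k)
Match R3:  consume k ⊠ q, s(q), t(k, k);  v := k
Giving:  k ⊞ k ⊞ k ⊞ p ⊞ p ⊠ p ⊠ q ⊠ q

Answer: k ⊞ k ⊞ k ⊞ p ⊞ p ⊠ p ⊠ q ⊠ q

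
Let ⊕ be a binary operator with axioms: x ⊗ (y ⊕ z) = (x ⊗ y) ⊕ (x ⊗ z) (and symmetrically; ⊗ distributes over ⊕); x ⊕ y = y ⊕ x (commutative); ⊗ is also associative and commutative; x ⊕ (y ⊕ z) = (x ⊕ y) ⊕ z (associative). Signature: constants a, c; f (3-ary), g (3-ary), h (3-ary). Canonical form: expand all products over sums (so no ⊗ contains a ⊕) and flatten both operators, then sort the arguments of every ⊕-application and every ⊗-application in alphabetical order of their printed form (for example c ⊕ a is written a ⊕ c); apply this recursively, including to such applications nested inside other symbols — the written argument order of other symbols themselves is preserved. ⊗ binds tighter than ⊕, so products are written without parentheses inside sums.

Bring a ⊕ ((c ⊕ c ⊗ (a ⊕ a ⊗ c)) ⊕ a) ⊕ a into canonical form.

Answer: a ⊕ a ⊕ a ⊕ a ⊗ c ⊕ a ⊗ c ⊗ c ⊕ c

Derivation:
Expand products over sums:  a ⊕ c ⊕ a ⊗ c ⊕ a ⊗ c ⊗ c ⊕ a ⊕ a
Sort arguments:  a ⊕ a ⊕ a ⊕ a ⊗ c ⊕ a ⊗ c ⊗ c ⊕ c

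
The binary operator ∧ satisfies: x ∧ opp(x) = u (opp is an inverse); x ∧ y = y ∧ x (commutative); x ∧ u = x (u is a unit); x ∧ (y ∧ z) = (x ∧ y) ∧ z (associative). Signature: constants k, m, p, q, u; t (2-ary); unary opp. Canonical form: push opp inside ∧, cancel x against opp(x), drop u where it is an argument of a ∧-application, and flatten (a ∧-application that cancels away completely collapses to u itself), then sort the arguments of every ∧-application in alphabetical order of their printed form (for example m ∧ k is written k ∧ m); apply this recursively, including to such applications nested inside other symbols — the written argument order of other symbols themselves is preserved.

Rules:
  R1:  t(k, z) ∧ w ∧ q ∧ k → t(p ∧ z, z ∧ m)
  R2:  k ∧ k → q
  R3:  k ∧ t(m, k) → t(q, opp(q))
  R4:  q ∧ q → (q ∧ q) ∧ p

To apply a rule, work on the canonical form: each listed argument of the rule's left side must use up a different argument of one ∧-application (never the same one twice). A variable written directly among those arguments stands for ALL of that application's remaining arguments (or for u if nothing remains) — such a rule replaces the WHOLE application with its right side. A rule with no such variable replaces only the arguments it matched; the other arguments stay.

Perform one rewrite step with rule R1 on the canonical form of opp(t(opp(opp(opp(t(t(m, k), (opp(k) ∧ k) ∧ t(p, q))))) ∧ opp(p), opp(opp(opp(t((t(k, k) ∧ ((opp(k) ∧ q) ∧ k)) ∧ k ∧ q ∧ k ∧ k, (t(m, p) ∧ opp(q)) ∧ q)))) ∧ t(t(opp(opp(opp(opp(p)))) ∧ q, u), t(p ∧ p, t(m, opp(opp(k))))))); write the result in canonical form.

Answer: opp(t(opp(p) ∧ opp(t(t(m, k), t(p, q))), opp(t(t(k ∧ p, k ∧ m), t(m, p))) ∧ t(t(p ∧ q, u), t(p ∧ p, t(m, k)))))

Derivation:
Canonical form:  opp(t(opp(p) ∧ opp(t(t(m, k), t(p, q))), opp(t(k ∧ k ∧ k ∧ q ∧ q ∧ t(k, k), t(m, p))) ∧ t(t(p ∧ q, u), t(p ∧ p, t(m, k)))))
R1 matches:  uses k, q, t(k, k);  w := k ∧ k ∧ q, z := k
The variable takes the whole remainder — replace the entire application.
Result:  opp(t(opp(p) ∧ opp(t(t(m, k), t(p, q))), opp(t(t(k ∧ p, k ∧ m), t(m, p))) ∧ t(t(p ∧ q, u), t(p ∧ p, t(m, k)))))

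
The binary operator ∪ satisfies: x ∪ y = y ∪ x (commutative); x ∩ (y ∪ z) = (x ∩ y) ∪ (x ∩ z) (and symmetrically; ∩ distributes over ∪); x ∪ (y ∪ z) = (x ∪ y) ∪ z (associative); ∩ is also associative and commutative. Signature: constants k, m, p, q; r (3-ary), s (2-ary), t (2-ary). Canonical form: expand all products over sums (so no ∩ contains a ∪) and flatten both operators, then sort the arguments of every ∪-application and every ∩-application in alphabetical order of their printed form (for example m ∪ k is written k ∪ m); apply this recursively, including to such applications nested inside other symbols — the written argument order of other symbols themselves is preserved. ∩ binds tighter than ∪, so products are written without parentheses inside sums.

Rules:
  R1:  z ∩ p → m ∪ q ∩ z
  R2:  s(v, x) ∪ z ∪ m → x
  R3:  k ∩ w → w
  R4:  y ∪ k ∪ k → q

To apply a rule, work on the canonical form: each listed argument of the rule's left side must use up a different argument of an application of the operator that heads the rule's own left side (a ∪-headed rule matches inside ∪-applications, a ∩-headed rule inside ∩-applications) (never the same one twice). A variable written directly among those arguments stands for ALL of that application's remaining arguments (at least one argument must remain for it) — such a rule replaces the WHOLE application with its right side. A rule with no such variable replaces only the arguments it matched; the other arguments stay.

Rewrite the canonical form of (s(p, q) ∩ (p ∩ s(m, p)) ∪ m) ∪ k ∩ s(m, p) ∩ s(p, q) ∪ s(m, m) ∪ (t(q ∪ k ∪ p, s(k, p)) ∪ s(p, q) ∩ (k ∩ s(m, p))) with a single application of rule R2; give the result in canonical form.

Canonical form:  k ∩ s(m, p) ∩ s(p, q) ∪ k ∩ s(m, p) ∩ s(p, q) ∪ m ∪ p ∩ s(m, p) ∩ s(p, q) ∪ s(m, m) ∪ t(k ∪ p ∪ q, s(k, p))
Apply R2:  consuming m, s(m, m);  v := m, x := m, z := k ∩ s(m, p) ∩ s(p, q) ∪ k ∩ s(m, p) ∩ s(p, q) ∪ p ∩ s(m, p) ∩ s(p, q) ∪ t(k ∪ p ∪ q, s(k, p))
The extension variable absorbs all remaining arguments, so the whole application is rewritten.
Result:  m

Answer: m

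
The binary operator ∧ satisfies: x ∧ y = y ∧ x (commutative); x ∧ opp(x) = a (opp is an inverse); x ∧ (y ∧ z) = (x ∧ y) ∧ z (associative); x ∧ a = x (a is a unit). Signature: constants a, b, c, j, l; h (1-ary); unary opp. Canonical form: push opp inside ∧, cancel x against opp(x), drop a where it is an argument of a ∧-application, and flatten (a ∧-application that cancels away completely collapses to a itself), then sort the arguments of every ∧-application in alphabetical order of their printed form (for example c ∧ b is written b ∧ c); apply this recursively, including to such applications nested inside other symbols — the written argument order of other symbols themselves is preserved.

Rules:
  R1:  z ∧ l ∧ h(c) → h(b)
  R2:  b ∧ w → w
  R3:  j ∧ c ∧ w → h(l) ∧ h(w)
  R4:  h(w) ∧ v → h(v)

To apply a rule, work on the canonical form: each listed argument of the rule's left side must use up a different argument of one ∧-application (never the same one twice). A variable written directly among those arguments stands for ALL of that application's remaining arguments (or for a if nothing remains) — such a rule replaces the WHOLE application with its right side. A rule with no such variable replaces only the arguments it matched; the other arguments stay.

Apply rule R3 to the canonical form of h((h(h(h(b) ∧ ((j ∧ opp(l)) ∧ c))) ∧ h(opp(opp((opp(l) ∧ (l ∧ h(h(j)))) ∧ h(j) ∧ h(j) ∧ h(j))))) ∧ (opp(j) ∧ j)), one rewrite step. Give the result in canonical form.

Canonical form:  h(h(h(c ∧ h(b) ∧ j ∧ opp(l))) ∧ h(h(h(j)) ∧ h(j) ∧ h(j) ∧ h(j)))
R3 matches:  uses c, j;  w := h(b) ∧ opp(l)
The variable takes the whole remainder — replace the entire application.
New term:  h(h(h(h(h(b) ∧ opp(l)) ∧ h(l))) ∧ h(h(h(j)) ∧ h(j) ∧ h(j) ∧ h(j)))

Answer: h(h(h(h(h(b) ∧ opp(l)) ∧ h(l))) ∧ h(h(h(j)) ∧ h(j) ∧ h(j) ∧ h(j)))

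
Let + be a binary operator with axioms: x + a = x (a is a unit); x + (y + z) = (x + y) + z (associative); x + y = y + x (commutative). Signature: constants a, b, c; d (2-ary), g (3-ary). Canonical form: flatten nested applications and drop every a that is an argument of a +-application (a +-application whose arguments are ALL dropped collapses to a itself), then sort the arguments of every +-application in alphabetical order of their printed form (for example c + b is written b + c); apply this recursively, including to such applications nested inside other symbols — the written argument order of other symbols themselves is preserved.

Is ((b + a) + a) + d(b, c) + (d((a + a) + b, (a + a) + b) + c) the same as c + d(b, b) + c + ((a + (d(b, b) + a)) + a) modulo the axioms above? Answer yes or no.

Answer: no — b + c + d(b, b) + d(b, c) vs c + c + d(b, b) + d(b, b)

Derivation:
Left:  ((b + a) + a) + d(b, c) + (d((a + a) + b, (a + a) + b) + c)
  Flatten:  b + a + a + d(b, c) + d((a + a) + b, (a + a) + b) + c
  Simplify inside:  d((a + a) + b, (a + a) + b)  →  d(b, b)
  Unit:  drop a (×2)
  Sort:  b + c + d(b, b) + d(b, c)
Right:  c + d(b, b) + c + ((a + (d(b, b) + a)) + a)
  Flatten:  c + d(b, b) + c + a + d(b, b) + a + a
  Units out:  drop a (×3)
  Order the arguments:  c + c + d(b, b) + d(b, b)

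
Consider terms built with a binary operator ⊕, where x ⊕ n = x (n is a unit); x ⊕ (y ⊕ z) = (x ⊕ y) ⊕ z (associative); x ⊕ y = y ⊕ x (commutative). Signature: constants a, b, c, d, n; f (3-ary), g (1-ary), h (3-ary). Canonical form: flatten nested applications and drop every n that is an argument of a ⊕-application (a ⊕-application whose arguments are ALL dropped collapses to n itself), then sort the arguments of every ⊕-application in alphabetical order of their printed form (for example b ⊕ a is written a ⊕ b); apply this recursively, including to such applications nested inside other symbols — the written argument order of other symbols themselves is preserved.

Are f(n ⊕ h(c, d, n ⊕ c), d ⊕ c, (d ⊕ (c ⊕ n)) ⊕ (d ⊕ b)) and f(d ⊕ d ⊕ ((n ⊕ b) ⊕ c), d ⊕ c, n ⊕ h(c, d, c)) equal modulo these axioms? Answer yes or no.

Left:  f(n ⊕ h(c, d, n ⊕ c), d ⊕ c, (d ⊕ (c ⊕ n)) ⊕ (d ⊕ b))
  Descend into:  (d ⊕ (c ⊕ n)) ⊕ (d ⊕ b)
  Merge nested applications:  d ⊕ c ⊕ n ⊕ d ⊕ b
  Units out:  drop n
  Order the arguments:  b ⊕ c ⊕ d ⊕ d
  Put back:  f(h(c, d, c), c ⊕ d, b ⊕ c ⊕ d ⊕ d)
Right:  f(d ⊕ d ⊕ ((n ⊕ b) ⊕ c), d ⊕ c, n ⊕ h(c, d, c))
  Work inside:  d ⊕ d ⊕ ((n ⊕ b) ⊕ c)
  Un-nest:  d ⊕ d ⊕ n ⊕ b ⊕ c
  Unit:  drop n
  Sort arguments:  b ⊕ c ⊕ d ⊕ d
  Reassemble:  f(b ⊕ c ⊕ d ⊕ d, c ⊕ d, h(c, d, c))

Answer: no — f(h(c, d, c), c ⊕ d, b ⊕ c ⊕ d ⊕ d) vs f(b ⊕ c ⊕ d ⊕ d, c ⊕ d, h(c, d, c))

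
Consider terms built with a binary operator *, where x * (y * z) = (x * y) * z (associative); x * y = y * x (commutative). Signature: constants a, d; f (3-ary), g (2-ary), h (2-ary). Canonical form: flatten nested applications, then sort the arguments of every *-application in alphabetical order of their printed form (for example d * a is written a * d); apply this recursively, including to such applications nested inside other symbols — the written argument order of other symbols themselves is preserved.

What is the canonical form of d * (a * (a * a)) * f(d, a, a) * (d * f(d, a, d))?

Answer: a * a * a * d * d * f(d, a, a) * f(d, a, d)

Derivation:
Flatten:  d * a * a * a * f(d, a, a) * d * f(d, a, d)
Sort:  a * a * a * d * d * f(d, a, a) * f(d, a, d)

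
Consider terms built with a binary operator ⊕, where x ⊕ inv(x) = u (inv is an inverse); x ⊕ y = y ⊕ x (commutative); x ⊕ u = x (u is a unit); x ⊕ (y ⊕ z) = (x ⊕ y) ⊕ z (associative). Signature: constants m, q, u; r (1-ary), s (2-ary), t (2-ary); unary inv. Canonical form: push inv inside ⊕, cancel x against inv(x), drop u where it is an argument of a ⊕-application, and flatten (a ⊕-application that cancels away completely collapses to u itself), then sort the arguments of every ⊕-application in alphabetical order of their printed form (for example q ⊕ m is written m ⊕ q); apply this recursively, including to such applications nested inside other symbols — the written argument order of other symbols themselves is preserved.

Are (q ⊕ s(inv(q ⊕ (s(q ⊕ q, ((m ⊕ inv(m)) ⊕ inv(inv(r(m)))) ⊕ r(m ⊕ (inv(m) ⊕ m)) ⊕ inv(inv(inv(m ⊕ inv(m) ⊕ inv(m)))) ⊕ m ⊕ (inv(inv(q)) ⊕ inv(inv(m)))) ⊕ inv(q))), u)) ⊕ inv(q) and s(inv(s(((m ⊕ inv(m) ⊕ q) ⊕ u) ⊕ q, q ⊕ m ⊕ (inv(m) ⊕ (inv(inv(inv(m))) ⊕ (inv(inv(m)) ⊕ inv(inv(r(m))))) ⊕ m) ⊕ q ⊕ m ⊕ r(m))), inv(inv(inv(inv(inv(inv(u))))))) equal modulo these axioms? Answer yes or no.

Left:  (q ⊕ s(inv(q ⊕ (s(q ⊕ q, ((m ⊕ inv(m)) ⊕ inv(inv(r(m)))) ⊕ r(m ⊕ (inv(m) ⊕ m)) ⊕ inv(inv(inv(m ⊕ inv(m) ⊕ inv(m)))) ⊕ m ⊕ (inv(inv(q)) ⊕ inv(inv(m)))) ⊕ inv(q))), u)) ⊕ inv(q)
  Push inv inside:  distribute inv over ⊕ and collapse double inv
  Inverses cancel:  q cancels
  Collect terms:  s(inv(s(q ⊕ q, m ⊕ m ⊕ m ⊕ q ⊕ r(m) ⊕ r(m))), u)
Right:  s(inv(s(((m ⊕ inv(m) ⊕ q) ⊕ u) ⊕ q, q ⊕ m ⊕ (inv(m) ⊕ (inv(inv(inv(m))) ⊕ (inv(inv(m)) ⊕ inv(inv(r(m))))) ⊕ m) ⊕ q ⊕ m ⊕ r(m))), inv(inv(inv(inv(inv(inv(u)))))))
  Descend into:  q ⊕ m ⊕ (inv(m) ⊕ (inv(inv(inv(m))) ⊕ (inv(inv(m)) ⊕ inv(inv(r(m))))) ⊕ m) ⊕ q ⊕ m ⊕ r(m)
  Push inv inside:  distribute inv over ⊕ and collapse double inv
  Collect:  q ⊕ q ⊕ m ⊕ m ⊕ r(m) ⊕ r(m)
  Sort arguments:  m ⊕ m ⊕ q ⊕ q ⊕ r(m) ⊕ r(m)
  Reassemble:  s(inv(s(q ⊕ q, m ⊕ m ⊕ q ⊕ q ⊕ r(m) ⊕ r(m))), u)

Answer: no — s(inv(s(q ⊕ q, m ⊕ m ⊕ m ⊕ q ⊕ r(m) ⊕ r(m))), u) vs s(inv(s(q ⊕ q, m ⊕ m ⊕ q ⊕ q ⊕ r(m) ⊕ r(m))), u)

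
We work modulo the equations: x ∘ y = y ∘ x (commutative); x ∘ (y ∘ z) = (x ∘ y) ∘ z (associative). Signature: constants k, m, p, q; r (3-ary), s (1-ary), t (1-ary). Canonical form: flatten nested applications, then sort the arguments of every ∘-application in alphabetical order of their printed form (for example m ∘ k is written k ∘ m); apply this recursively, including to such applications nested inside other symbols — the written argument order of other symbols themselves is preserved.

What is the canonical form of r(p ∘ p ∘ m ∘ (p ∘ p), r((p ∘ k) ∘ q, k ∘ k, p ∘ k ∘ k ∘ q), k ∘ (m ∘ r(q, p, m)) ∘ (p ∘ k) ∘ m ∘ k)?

Work inside:  k ∘ (m ∘ r(q, p, m)) ∘ (p ∘ k) ∘ m ∘ k
Un-nest:  k ∘ m ∘ r(q, p, m) ∘ p ∘ k ∘ m ∘ k
Sort:  k ∘ k ∘ k ∘ m ∘ m ∘ p ∘ r(q, p, m)
Put back:  r(m ∘ p ∘ p ∘ p ∘ p, r(k ∘ p ∘ q, k ∘ k, k ∘ k ∘ p ∘ q), k ∘ k ∘ k ∘ m ∘ m ∘ p ∘ r(q, p, m))

Answer: r(m ∘ p ∘ p ∘ p ∘ p, r(k ∘ p ∘ q, k ∘ k, k ∘ k ∘ p ∘ q), k ∘ k ∘ k ∘ m ∘ m ∘ p ∘ r(q, p, m))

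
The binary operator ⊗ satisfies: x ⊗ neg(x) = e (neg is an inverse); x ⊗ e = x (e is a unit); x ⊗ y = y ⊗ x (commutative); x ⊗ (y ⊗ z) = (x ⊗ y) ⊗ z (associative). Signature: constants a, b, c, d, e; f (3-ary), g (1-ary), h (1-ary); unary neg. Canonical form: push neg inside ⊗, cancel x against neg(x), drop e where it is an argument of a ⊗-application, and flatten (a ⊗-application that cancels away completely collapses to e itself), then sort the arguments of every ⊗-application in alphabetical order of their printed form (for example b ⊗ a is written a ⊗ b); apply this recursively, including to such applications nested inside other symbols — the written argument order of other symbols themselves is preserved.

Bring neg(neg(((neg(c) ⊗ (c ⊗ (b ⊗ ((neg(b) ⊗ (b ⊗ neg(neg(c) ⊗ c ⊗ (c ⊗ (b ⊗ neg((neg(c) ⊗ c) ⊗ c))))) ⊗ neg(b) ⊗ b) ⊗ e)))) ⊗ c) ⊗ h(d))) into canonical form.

Answer: c ⊗ h(d)

Derivation:
Push neg inside:  distribute neg over ⊗ and collapse double neg
Inverses cancel:  b cancels
Collect:  c ⊗ h(d)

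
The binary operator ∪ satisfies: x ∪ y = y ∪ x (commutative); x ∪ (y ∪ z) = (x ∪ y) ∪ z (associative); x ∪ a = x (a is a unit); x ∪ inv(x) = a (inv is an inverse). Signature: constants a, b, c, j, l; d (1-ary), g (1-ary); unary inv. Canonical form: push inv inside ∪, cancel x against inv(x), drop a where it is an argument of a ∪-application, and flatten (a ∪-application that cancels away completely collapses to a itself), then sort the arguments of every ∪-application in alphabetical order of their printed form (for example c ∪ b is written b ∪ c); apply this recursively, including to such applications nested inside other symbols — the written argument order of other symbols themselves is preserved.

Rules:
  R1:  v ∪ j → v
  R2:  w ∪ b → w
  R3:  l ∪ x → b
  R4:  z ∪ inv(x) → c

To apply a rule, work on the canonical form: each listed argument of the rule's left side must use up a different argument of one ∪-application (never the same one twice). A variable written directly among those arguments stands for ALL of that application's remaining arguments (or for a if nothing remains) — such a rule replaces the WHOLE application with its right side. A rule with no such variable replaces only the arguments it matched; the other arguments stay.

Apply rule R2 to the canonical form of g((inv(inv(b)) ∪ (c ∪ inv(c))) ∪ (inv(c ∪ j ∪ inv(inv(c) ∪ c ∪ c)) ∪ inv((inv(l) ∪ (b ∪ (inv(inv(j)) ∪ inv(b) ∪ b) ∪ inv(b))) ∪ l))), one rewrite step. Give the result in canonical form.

Canonical form:  g(b ∪ inv(j) ∪ inv(j))
R2 matches:  uses b;  w := inv(j) ∪ inv(j)
The variable takes the whole remainder — replace the entire application.
Result:  g(inv(j) ∪ inv(j))

Answer: g(inv(j) ∪ inv(j))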